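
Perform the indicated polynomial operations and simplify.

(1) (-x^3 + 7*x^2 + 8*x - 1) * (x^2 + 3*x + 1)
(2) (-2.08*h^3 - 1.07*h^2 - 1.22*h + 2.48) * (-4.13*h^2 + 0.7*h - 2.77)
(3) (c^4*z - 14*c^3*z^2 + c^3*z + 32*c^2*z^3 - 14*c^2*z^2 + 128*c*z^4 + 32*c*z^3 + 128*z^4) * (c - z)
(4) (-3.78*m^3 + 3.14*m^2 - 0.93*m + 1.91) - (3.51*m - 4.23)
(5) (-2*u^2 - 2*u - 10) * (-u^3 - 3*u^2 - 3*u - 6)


(1) = -x^5 + 4*x^4 + 28*x^3 + 30*x^2 + 5*x - 1
(2) = 8.5904*h^5 + 2.9631*h^4 + 10.0512*h^3 - 8.1325*h^2 + 5.1154*h - 6.8696
(3) = c^5*z - 15*c^4*z^2 + c^4*z + 46*c^3*z^3 - 15*c^3*z^2 + 96*c^2*z^4 + 46*c^2*z^3 - 128*c*z^5 + 96*c*z^4 - 128*z^5
(4) = -3.78*m^3 + 3.14*m^2 - 4.44*m + 6.14
(5) = 2*u^5 + 8*u^4 + 22*u^3 + 48*u^2 + 42*u + 60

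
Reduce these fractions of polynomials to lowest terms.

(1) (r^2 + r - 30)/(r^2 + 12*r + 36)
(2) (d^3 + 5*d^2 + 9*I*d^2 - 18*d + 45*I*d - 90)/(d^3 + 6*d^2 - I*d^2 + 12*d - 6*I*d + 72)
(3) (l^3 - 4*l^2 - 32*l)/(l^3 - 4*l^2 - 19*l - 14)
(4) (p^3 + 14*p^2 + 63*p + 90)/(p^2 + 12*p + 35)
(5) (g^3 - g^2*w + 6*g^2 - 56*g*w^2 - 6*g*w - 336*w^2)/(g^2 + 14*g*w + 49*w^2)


(1) = (r - 5)/(r + 6)
(2) = (d^2 + d*(5 + 6*I) + 30*I)/(d^2 + d*(6 - 4*I) - 24*I)
(3) = (l^3 - 4*l^2 - 32*l)/(l^3 - 4*l^2 - 19*l - 14)
(4) = (p^2 + 9*p + 18)/(p + 7)
(5) = (g^2 - 8*g*w + 6*g - 48*w)/(g + 7*w)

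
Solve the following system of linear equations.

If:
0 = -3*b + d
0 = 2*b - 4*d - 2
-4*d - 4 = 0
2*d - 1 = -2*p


Then:
No Solution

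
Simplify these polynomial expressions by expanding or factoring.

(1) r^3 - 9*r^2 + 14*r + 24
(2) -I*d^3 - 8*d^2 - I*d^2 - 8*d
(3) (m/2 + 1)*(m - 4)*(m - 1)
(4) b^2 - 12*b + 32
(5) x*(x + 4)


(1) = (r - 6)*(r - 4)*(r + 1)
(2) = d*(d - 8*I)*(-I*d - I)
(3) = m^3/2 - 3*m^2/2 - 3*m + 4
(4) = (b - 8)*(b - 4)
(5) = x^2 + 4*x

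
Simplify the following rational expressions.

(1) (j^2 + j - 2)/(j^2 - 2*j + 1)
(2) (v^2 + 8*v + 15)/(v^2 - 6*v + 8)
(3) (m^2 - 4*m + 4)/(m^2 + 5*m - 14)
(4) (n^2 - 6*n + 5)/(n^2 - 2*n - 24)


(1) = (j + 2)/(j - 1)
(2) = (v^2 + 8*v + 15)/(v^2 - 6*v + 8)
(3) = (m - 2)/(m + 7)
(4) = (n^2 - 6*n + 5)/(n^2 - 2*n - 24)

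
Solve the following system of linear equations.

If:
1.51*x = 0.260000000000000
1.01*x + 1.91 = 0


Then:
No Solution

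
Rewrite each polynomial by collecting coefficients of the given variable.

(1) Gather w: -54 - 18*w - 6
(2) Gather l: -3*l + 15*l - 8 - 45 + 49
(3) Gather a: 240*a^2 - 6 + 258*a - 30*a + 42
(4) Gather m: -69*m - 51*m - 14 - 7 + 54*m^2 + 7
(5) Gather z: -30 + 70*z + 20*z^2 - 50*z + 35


(1) = -18*w - 60
(2) = 12*l - 4
(3) = 240*a^2 + 228*a + 36
(4) = 54*m^2 - 120*m - 14
(5) = 20*z^2 + 20*z + 5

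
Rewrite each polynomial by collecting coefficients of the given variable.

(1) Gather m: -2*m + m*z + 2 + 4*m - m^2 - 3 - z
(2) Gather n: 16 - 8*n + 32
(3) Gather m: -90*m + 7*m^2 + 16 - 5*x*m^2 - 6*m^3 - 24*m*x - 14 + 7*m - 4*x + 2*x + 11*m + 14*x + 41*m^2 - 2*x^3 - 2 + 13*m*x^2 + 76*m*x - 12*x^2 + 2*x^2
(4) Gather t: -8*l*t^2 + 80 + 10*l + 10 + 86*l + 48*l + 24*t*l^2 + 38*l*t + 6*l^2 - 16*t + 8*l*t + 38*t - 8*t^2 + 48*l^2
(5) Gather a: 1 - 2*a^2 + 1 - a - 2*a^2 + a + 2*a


(1) = -m^2 + m*(z + 2) - z - 1
(2) = 48 - 8*n
(3) = -6*m^3 + m^2*(48 - 5*x) + m*(13*x^2 + 52*x - 72) - 2*x^3 - 10*x^2 + 12*x
(4) = 54*l^2 + 144*l + t^2*(-8*l - 8) + t*(24*l^2 + 46*l + 22) + 90
(5) = -4*a^2 + 2*a + 2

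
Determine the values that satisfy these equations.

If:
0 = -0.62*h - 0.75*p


Then:
h = -1.20967741935484*p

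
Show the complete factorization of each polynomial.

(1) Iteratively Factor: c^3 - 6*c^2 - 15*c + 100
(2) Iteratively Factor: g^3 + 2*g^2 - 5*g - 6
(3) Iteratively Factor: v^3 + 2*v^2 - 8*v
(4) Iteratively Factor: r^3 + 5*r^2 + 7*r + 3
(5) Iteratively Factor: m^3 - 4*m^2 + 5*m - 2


(1) = (c - 5)*(c^2 - c - 20) = (c - 5)^2*(c + 4)
(2) = (g + 3)*(g^2 - g - 2) = (g + 1)*(g + 3)*(g - 2)
(3) = (v)*(v^2 + 2*v - 8) = v*(v - 2)*(v + 4)
(4) = (r + 1)*(r^2 + 4*r + 3) = (r + 1)^2*(r + 3)
(5) = (m - 2)*(m^2 - 2*m + 1) = (m - 2)*(m - 1)*(m - 1)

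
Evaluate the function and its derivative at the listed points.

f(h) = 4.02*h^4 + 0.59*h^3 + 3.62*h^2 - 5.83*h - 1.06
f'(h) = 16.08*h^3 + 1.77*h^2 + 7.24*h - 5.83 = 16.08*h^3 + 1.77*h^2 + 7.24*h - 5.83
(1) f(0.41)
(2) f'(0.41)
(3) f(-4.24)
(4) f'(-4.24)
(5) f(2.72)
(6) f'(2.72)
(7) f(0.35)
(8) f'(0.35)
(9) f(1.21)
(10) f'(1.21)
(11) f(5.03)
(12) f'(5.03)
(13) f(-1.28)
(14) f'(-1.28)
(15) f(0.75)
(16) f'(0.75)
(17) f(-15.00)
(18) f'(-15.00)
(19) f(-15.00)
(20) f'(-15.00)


(1) = -2.69
(2) = -1.46
(3) = 1343.01
(4) = -1230.41
(5) = 241.78
(6) = 350.55
(7) = -2.57
(8) = -2.39
(9) = 6.85
(10) = 34.01
(11) = 2709.63
(12) = 2121.77
(13) = 21.89
(14) = -45.92
(15) = -1.88
(16) = 7.38
(17) = 202422.14
(18) = -53986.18
(19) = 202422.14
(20) = -53986.18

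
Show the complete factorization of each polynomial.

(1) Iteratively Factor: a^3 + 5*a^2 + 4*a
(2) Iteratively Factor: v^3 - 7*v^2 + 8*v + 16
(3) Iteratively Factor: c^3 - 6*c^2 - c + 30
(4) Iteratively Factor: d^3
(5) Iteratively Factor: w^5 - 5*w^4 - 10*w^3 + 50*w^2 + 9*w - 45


(1) = (a + 4)*(a^2 + a) = a*(a + 4)*(a + 1)
(2) = (v - 4)*(v^2 - 3*v - 4) = (v - 4)*(v + 1)*(v - 4)
(3) = (c + 2)*(c^2 - 8*c + 15) = (c - 5)*(c + 2)*(c - 3)
(4) = (d)*(d^2) = d^2*(d)
(5) = (w - 3)*(w^4 - 2*w^3 - 16*w^2 + 2*w + 15) = (w - 5)*(w - 3)*(w^3 + 3*w^2 - w - 3) = (w - 5)*(w - 3)*(w + 1)*(w^2 + 2*w - 3) = (w - 5)*(w - 3)*(w + 1)*(w + 3)*(w - 1)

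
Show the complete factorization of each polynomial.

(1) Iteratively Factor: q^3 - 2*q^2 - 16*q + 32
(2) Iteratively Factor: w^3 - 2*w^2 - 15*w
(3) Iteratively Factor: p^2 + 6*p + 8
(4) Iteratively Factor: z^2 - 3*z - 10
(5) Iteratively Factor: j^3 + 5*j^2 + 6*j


(1) = (q - 4)*(q^2 + 2*q - 8) = (q - 4)*(q - 2)*(q + 4)
(2) = (w)*(w^2 - 2*w - 15) = w*(w - 5)*(w + 3)
(3) = (p + 2)*(p + 4)
(4) = (z + 2)*(z - 5)
(5) = (j)*(j^2 + 5*j + 6) = j*(j + 3)*(j + 2)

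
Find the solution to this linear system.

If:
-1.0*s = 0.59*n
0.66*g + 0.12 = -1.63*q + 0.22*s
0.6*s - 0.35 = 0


Then:
g = 0.0126262626262626 - 2.46969696969697*q
n = -0.99
s = 0.58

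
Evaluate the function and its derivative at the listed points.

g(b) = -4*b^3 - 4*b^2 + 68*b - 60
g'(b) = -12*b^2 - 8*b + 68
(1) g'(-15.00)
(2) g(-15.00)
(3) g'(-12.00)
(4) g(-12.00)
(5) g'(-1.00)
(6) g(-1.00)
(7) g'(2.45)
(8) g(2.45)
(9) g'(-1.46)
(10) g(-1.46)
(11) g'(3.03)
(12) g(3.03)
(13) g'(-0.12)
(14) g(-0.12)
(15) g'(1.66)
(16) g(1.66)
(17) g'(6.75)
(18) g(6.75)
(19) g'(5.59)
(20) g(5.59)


(1) = -2512.00
(2) = 11520.00
(3) = -1564.00
(4) = 5460.00
(5) = 64.00
(6) = -128.00
(7) = -23.63
(8) = 23.77
(9) = 54.10
(10) = -155.36
(11) = -66.41
(12) = -1.96
(13) = 68.79
(14) = -68.21
(15) = 21.65
(16) = 23.56
(17) = -532.75
(18) = -1013.44
(19) = -351.70
(20) = -503.58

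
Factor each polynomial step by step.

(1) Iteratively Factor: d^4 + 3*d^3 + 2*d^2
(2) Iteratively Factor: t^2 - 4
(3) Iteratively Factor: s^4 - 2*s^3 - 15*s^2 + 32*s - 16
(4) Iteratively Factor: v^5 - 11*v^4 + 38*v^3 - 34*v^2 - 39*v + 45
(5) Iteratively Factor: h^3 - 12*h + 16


(1) = (d)*(d^3 + 3*d^2 + 2*d) = d*(d + 1)*(d^2 + 2*d) = d^2*(d + 1)*(d + 2)
(2) = (t + 2)*(t - 2)
(3) = (s - 4)*(s^3 + 2*s^2 - 7*s + 4) = (s - 4)*(s - 1)*(s^2 + 3*s - 4) = (s - 4)*(s - 1)*(s + 4)*(s - 1)
(4) = (v - 1)*(v^4 - 10*v^3 + 28*v^2 - 6*v - 45) = (v - 3)*(v - 1)*(v^3 - 7*v^2 + 7*v + 15) = (v - 3)^2*(v - 1)*(v^2 - 4*v - 5) = (v - 5)*(v - 3)^2*(v - 1)*(v + 1)
(5) = (h - 2)*(h^2 + 2*h - 8) = (h - 2)^2*(h + 4)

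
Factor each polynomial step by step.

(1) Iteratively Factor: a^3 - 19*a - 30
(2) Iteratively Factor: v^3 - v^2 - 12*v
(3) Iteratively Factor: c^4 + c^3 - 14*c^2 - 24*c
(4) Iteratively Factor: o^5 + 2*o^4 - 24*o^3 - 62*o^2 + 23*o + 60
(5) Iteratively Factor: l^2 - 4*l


(1) = (a + 3)*(a^2 - 3*a - 10) = (a - 5)*(a + 3)*(a + 2)
(2) = (v)*(v^2 - v - 12) = v*(v + 3)*(v - 4)
(3) = (c - 4)*(c^3 + 5*c^2 + 6*c) = (c - 4)*(c + 2)*(c^2 + 3*c) = c*(c - 4)*(c + 2)*(c + 3)
(4) = (o + 1)*(o^4 + o^3 - 25*o^2 - 37*o + 60) = (o + 1)*(o + 4)*(o^3 - 3*o^2 - 13*o + 15) = (o - 5)*(o + 1)*(o + 4)*(o^2 + 2*o - 3) = (o - 5)*(o + 1)*(o + 3)*(o + 4)*(o - 1)
(5) = (l)*(l - 4)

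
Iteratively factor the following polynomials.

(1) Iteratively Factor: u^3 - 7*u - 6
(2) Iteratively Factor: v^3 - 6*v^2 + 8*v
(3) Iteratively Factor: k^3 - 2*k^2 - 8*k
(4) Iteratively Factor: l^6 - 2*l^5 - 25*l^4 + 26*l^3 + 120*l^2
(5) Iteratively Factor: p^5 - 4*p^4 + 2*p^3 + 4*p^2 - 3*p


(1) = (u + 2)*(u^2 - 2*u - 3) = (u - 3)*(u + 2)*(u + 1)
(2) = (v - 4)*(v^2 - 2*v) = v*(v - 4)*(v - 2)
(3) = (k + 2)*(k^2 - 4*k) = (k - 4)*(k + 2)*(k)
(4) = (l)*(l^5 - 2*l^4 - 25*l^3 + 26*l^2 + 120*l) = l^2*(l^4 - 2*l^3 - 25*l^2 + 26*l + 120) = l^2*(l - 3)*(l^3 + l^2 - 22*l - 40) = l^2*(l - 3)*(l + 2)*(l^2 - l - 20) = l^2*(l - 3)*(l + 2)*(l + 4)*(l - 5)
(5) = (p - 3)*(p^4 - p^3 - p^2 + p) = (p - 3)*(p - 1)*(p^3 - p) = (p - 3)*(p - 1)*(p + 1)*(p^2 - p) = p*(p - 3)*(p - 1)*(p + 1)*(p - 1)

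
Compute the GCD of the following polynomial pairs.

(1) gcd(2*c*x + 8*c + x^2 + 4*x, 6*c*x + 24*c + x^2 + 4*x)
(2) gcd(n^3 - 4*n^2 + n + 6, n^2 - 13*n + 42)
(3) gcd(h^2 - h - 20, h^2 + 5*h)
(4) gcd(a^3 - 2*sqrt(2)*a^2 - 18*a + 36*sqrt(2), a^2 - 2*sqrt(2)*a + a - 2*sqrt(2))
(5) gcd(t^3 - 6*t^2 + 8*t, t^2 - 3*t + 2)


(1) = x + 4
(2) = 1
(3) = gcd((h - 5)*(h + 4), h*(h + 5)) = 1
(4) = gcd((a - 3*sqrt(2))*(a - 2*sqrt(2))*(a + 3*sqrt(2)), (a + 1)*(a - 2*sqrt(2))) = a - 2*sqrt(2)
(5) = gcd(t*(t - 4)*(t - 2), (t - 2)*(t - 1)) = t - 2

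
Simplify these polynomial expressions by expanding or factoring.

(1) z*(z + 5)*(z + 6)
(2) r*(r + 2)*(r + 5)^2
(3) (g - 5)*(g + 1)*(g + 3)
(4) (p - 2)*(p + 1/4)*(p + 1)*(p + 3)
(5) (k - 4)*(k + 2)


(1) = z^3 + 11*z^2 + 30*z
(2) = r^4 + 12*r^3 + 45*r^2 + 50*r
(3) = g^3 - g^2 - 17*g - 15
(4) = p^4 + 9*p^3/4 - 9*p^2/2 - 29*p/4 - 3/2
(5) = k^2 - 2*k - 8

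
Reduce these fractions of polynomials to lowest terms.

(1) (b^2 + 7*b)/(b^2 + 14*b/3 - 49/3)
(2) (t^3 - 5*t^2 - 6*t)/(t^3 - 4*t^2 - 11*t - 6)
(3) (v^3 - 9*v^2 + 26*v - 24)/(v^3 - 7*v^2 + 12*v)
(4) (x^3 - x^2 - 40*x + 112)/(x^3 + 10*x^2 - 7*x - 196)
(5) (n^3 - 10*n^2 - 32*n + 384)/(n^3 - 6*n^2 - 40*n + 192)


(1) = 3*b/(3*b - 7)
(2) = t/(t + 1)
(3) = (v - 2)/v
(4) = (x - 4)/(x + 7)
(5) = (n - 8)/(n - 4)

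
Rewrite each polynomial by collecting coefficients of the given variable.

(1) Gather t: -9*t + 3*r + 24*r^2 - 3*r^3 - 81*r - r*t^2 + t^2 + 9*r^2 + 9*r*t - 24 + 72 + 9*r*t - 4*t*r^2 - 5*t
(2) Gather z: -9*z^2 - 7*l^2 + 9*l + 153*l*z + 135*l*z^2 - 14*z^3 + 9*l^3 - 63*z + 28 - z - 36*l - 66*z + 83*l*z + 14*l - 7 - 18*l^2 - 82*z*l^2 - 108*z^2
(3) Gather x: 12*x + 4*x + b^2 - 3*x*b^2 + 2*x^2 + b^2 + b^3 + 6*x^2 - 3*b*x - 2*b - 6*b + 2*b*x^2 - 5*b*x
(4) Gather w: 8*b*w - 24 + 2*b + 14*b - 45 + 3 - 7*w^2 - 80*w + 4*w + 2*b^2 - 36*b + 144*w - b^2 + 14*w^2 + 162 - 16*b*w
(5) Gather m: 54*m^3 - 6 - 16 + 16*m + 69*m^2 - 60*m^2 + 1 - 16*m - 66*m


(1) = -3*r^3 + 33*r^2 - 78*r + t^2*(1 - r) + t*(-4*r^2 + 18*r - 14) + 48
(2) = 9*l^3 - 25*l^2 - 13*l - 14*z^3 + z^2*(135*l - 117) + z*(-82*l^2 + 236*l - 130) + 21
(3) = b^3 + 2*b^2 - 8*b + x^2*(2*b + 8) + x*(-3*b^2 - 8*b + 16)
(4) = b^2 - 20*b + 7*w^2 + w*(68 - 8*b) + 96
(5) = 54*m^3 + 9*m^2 - 66*m - 21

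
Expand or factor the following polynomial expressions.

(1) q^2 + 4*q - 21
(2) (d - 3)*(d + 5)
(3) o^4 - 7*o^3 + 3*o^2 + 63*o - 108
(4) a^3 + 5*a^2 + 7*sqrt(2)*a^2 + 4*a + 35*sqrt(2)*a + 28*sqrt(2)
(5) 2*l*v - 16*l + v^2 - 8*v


(1) = (q - 3)*(q + 7)
(2) = d^2 + 2*d - 15
(3) = (o - 4)*(o - 3)^2*(o + 3)
(4) = (a + 1)*(a + 4)*(a + 7*sqrt(2))
(5) = (2*l + v)*(v - 8)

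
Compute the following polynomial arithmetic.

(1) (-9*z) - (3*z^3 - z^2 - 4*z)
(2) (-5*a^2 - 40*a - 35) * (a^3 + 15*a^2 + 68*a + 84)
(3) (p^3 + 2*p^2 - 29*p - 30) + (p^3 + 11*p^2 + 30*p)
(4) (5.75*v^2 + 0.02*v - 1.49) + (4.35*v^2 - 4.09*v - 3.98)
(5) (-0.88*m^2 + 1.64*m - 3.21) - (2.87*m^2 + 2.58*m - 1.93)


(1) = -3*z^3 + z^2 - 5*z
(2) = -5*a^5 - 115*a^4 - 975*a^3 - 3665*a^2 - 5740*a - 2940
(3) = 2*p^3 + 13*p^2 + p - 30
(4) = 10.1*v^2 - 4.07*v - 5.47
(5) = -3.75*m^2 - 0.94*m - 1.28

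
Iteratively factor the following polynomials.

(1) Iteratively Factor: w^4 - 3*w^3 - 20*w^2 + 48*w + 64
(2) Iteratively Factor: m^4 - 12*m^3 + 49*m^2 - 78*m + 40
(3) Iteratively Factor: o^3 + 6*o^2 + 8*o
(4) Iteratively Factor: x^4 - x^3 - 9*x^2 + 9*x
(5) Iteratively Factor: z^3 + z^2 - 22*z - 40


(1) = (w - 4)*(w^3 + w^2 - 16*w - 16) = (w - 4)*(w + 1)*(w^2 - 16) = (w - 4)*(w + 1)*(w + 4)*(w - 4)
(2) = (m - 5)*(m^3 - 7*m^2 + 14*m - 8) = (m - 5)*(m - 1)*(m^2 - 6*m + 8) = (m - 5)*(m - 2)*(m - 1)*(m - 4)
(3) = (o + 4)*(o^2 + 2*o) = (o + 2)*(o + 4)*(o)
(4) = (x - 3)*(x^3 + 2*x^2 - 3*x) = (x - 3)*(x - 1)*(x^2 + 3*x) = x*(x - 3)*(x - 1)*(x + 3)
(5) = (z - 5)*(z^2 + 6*z + 8) = (z - 5)*(z + 2)*(z + 4)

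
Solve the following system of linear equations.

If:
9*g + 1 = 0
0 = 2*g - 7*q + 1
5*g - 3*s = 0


Then:
g = -1/9
q = 1/9
s = -5/27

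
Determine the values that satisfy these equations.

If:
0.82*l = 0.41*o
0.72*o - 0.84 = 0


Then:
l = 0.58
o = 1.17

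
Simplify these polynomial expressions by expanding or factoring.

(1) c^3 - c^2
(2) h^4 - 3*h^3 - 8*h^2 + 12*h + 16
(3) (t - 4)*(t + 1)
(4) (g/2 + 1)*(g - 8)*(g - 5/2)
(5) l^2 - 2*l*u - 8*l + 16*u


(1) = c^2*(c - 1)
(2) = (h - 4)*(h - 2)*(h + 1)*(h + 2)
(3) = t^2 - 3*t - 4
(4) = g^3/2 - 17*g^2/4 - g/2 + 20
(5) = (l - 8)*(l - 2*u)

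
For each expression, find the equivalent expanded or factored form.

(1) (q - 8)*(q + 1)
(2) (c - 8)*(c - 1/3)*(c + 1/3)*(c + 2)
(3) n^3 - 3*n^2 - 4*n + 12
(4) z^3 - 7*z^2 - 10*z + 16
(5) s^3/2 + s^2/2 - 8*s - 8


(1) = q^2 - 7*q - 8
(2) = c^4 - 6*c^3 - 145*c^2/9 + 2*c/3 + 16/9
(3) = (n - 3)*(n - 2)*(n + 2)
(4) = (z - 8)*(z - 1)*(z + 2)
(5) = (s/2 + 1/2)*(s - 4)*(s + 4)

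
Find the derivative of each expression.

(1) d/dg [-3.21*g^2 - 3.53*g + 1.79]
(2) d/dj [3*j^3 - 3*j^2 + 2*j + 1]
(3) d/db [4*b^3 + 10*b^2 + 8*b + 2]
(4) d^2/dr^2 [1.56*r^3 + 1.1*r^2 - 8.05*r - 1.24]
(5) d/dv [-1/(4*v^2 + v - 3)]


(1) = -6.42*g - 3.53
(2) = 9*j^2 - 6*j + 2
(3) = 12*b^2 + 20*b + 8
(4) = 9.36*r + 2.2
(5) = (8*v + 1)/(4*v^2 + v - 3)^2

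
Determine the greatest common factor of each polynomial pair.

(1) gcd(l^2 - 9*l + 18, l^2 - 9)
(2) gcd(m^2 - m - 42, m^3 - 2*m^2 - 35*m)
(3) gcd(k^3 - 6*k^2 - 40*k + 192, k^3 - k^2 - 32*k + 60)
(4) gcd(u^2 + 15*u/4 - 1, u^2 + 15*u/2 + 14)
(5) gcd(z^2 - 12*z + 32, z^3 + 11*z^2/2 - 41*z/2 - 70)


(1) = l - 3
(2) = m - 7
(3) = gcd((k - 8)*(k - 4)*(k + 6), (k - 5)*(k - 2)*(k + 6)) = k + 6
(4) = u + 4
(5) = z - 4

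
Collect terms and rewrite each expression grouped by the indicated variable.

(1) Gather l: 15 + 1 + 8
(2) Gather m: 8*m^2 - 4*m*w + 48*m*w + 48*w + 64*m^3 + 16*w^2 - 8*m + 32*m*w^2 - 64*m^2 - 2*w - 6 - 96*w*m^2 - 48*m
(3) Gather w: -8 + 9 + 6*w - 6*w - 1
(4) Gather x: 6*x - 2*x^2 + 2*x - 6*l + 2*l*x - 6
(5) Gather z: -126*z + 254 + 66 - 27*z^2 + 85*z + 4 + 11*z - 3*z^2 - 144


(1) = 24
(2) = 64*m^3 + m^2*(-96*w - 56) + m*(32*w^2 + 44*w - 56) + 16*w^2 + 46*w - 6
(3) = 0
(4) = -6*l - 2*x^2 + x*(2*l + 8) - 6
(5) = -30*z^2 - 30*z + 180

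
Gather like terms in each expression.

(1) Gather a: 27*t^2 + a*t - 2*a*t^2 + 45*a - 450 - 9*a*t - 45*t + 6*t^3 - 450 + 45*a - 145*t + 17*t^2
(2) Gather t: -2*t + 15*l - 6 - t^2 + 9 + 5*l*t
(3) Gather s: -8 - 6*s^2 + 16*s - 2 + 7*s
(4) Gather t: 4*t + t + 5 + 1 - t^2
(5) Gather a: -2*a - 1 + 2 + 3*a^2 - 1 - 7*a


(1) = a*(-2*t^2 - 8*t + 90) + 6*t^3 + 44*t^2 - 190*t - 900
(2) = 15*l - t^2 + t*(5*l - 2) + 3
(3) = -6*s^2 + 23*s - 10
(4) = -t^2 + 5*t + 6
(5) = 3*a^2 - 9*a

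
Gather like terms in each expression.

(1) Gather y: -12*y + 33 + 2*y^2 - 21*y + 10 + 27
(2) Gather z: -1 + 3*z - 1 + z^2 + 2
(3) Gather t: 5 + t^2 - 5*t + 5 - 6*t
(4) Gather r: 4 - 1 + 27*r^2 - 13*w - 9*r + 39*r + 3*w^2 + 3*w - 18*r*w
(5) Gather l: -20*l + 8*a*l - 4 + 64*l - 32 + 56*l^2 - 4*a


(1) = 2*y^2 - 33*y + 70
(2) = z^2 + 3*z
(3) = t^2 - 11*t + 10
(4) = 27*r^2 + r*(30 - 18*w) + 3*w^2 - 10*w + 3
(5) = -4*a + 56*l^2 + l*(8*a + 44) - 36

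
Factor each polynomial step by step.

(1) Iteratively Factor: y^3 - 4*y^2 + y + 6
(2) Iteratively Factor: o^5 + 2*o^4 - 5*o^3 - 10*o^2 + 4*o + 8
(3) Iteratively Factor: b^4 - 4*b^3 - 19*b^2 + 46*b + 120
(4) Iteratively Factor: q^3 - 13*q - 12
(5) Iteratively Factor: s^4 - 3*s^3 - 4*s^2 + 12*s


(1) = (y - 3)*(y^2 - y - 2) = (y - 3)*(y + 1)*(y - 2)
(2) = (o - 1)*(o^4 + 3*o^3 - 2*o^2 - 12*o - 8) = (o - 2)*(o - 1)*(o^3 + 5*o^2 + 8*o + 4) = (o - 2)*(o - 1)*(o + 1)*(o^2 + 4*o + 4) = (o - 2)*(o - 1)*(o + 1)*(o + 2)*(o + 2)
(3) = (b - 5)*(b^3 + b^2 - 14*b - 24) = (b - 5)*(b - 4)*(b^2 + 5*b + 6) = (b - 5)*(b - 4)*(b + 2)*(b + 3)
(4) = (q + 3)*(q^2 - 3*q - 4) = (q - 4)*(q + 3)*(q + 1)
(5) = (s + 2)*(s^3 - 5*s^2 + 6*s) = s*(s + 2)*(s^2 - 5*s + 6) = s*(s - 2)*(s + 2)*(s - 3)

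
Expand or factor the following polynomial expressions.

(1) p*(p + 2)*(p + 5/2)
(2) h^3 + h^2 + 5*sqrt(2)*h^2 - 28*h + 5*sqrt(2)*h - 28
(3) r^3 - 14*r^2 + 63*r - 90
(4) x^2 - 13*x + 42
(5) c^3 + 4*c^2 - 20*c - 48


(1) = p^3 + 9*p^2/2 + 5*p
(2) = (h + 1)*(h - 2*sqrt(2))*(h + 7*sqrt(2))
(3) = (r - 6)*(r - 5)*(r - 3)
(4) = (x - 7)*(x - 6)
(5) = (c - 4)*(c + 2)*(c + 6)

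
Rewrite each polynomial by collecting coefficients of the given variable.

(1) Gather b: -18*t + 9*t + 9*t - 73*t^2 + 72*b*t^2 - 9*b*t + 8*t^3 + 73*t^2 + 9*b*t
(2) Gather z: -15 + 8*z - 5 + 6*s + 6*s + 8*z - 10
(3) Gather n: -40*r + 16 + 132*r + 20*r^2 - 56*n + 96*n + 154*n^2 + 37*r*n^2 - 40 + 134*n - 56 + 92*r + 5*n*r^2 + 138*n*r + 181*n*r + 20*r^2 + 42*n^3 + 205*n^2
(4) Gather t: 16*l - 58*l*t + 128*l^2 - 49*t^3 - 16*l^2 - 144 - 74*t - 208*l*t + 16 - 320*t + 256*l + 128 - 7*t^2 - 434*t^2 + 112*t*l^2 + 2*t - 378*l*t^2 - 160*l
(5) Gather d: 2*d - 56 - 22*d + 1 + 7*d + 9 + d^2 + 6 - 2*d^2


(1) = 72*b*t^2 + 8*t^3
(2) = 12*s + 16*z - 30
(3) = 42*n^3 + n^2*(37*r + 359) + n*(5*r^2 + 319*r + 174) + 40*r^2 + 184*r - 80
(4) = 112*l^2 + 112*l - 49*t^3 + t^2*(-378*l - 441) + t*(112*l^2 - 266*l - 392)
(5) = -d^2 - 13*d - 40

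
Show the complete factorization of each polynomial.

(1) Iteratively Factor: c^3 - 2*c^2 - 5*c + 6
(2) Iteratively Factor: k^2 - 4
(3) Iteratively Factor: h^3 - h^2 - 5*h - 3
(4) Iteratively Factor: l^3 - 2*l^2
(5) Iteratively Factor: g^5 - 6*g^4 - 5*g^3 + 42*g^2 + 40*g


(1) = (c - 1)*(c^2 - c - 6) = (c - 3)*(c - 1)*(c + 2)
(2) = (k + 2)*(k - 2)
(3) = (h + 1)*(h^2 - 2*h - 3) = (h + 1)^2*(h - 3)
(4) = (l)*(l^2 - 2*l) = l^2*(l - 2)
(5) = (g + 1)*(g^4 - 7*g^3 + 2*g^2 + 40*g) = g*(g + 1)*(g^3 - 7*g^2 + 2*g + 40) = g*(g - 5)*(g + 1)*(g^2 - 2*g - 8) = g*(g - 5)*(g + 1)*(g + 2)*(g - 4)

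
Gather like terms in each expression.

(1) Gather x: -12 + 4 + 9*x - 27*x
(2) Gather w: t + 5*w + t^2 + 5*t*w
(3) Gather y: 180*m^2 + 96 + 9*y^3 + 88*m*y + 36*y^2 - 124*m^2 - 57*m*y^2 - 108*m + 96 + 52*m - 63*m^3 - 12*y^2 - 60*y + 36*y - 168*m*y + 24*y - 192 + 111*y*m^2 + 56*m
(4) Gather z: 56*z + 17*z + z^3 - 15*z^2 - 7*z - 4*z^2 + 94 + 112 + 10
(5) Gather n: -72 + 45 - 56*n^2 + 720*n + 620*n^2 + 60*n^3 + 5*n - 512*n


(1) = -18*x - 8
(2) = t^2 + t + w*(5*t + 5)
(3) = -63*m^3 + 56*m^2 + 9*y^3 + y^2*(24 - 57*m) + y*(111*m^2 - 80*m)
(4) = z^3 - 19*z^2 + 66*z + 216
(5) = 60*n^3 + 564*n^2 + 213*n - 27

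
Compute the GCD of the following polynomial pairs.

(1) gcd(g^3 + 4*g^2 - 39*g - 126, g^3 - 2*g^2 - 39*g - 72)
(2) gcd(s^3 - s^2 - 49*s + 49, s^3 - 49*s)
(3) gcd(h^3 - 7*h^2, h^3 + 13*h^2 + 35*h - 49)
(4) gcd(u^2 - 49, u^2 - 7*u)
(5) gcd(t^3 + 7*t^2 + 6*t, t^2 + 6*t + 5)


(1) = g + 3
(2) = gcd((s - 7)*(s - 1)*(s + 7), s*(s - 7)*(s + 7)) = s^2 - 49
(3) = 1
(4) = gcd((u - 7)*(u + 7), u*(u - 7)) = u - 7
(5) = t + 1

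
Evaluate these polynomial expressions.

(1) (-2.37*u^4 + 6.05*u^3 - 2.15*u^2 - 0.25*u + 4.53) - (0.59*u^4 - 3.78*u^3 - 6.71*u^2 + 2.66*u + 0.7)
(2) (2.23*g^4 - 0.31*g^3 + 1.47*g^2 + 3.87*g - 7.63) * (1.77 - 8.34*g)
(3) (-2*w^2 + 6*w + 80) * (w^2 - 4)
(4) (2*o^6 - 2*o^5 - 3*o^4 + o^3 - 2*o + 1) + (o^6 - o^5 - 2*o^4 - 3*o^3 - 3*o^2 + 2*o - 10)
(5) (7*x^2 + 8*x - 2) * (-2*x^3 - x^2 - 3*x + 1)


(1) = -2.96*u^4 + 9.83*u^3 + 4.56*u^2 - 2.91*u + 3.83
(2) = -18.5982*g^5 + 6.5325*g^4 - 12.8085*g^3 - 29.6739*g^2 + 70.4841*g - 13.5051
(3) = -2*w^4 + 6*w^3 + 88*w^2 - 24*w - 320
(4) = 3*o^6 - 3*o^5 - 5*o^4 - 2*o^3 - 3*o^2 - 9
(5) = -14*x^5 - 23*x^4 - 25*x^3 - 15*x^2 + 14*x - 2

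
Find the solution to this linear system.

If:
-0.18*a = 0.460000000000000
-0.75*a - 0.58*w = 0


Then:
a = -2.56
w = 3.30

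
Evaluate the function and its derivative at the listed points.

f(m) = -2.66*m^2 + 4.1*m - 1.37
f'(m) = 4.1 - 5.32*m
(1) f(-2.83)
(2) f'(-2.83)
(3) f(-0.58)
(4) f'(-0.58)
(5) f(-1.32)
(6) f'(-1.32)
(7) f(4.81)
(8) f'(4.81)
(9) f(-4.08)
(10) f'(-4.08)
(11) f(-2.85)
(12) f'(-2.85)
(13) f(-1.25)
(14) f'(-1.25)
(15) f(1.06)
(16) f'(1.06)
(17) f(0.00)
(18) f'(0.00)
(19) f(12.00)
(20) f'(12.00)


(1) = -34.28
(2) = 19.16
(3) = -4.64
(4) = 7.19
(5) = -11.42
(6) = 11.12
(7) = -43.19
(8) = -21.49
(9) = -62.38
(10) = 25.81
(11) = -34.66
(12) = 19.26
(13) = -10.65
(14) = 10.75
(15) = -0.01
(16) = -1.54
(17) = -1.37
(18) = 4.10
(19) = -335.21
(20) = -59.74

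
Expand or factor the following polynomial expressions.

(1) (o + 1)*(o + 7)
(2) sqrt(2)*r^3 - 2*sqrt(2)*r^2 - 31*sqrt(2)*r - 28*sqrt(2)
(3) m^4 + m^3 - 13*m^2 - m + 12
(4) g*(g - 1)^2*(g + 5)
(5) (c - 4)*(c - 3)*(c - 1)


(1) = o^2 + 8*o + 7
(2) = (r - 7)*(r + 4)*(sqrt(2)*r + sqrt(2))
(3) = (m - 3)*(m - 1)*(m + 1)*(m + 4)
(4) = g^4 + 3*g^3 - 9*g^2 + 5*g
(5) = c^3 - 8*c^2 + 19*c - 12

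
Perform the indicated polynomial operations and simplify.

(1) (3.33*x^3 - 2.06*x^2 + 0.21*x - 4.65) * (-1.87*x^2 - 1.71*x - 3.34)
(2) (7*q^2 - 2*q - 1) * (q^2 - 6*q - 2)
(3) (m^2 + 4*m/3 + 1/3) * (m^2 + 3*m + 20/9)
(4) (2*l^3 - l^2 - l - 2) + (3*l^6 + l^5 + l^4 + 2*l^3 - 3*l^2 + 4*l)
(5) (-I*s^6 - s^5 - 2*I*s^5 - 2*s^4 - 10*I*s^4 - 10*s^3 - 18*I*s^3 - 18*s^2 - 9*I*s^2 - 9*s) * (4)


(1) = -6.2271*x^5 - 1.8421*x^4 - 7.9923*x^3 + 15.2168*x^2 + 7.2501*x + 15.531
(2) = 7*q^4 - 44*q^3 - 3*q^2 + 10*q + 2
(3) = m^4 + 13*m^3/3 + 59*m^2/9 + 107*m/27 + 20/27
(4) = 3*l^6 + l^5 + l^4 + 4*l^3 - 4*l^2 + 3*l - 2
(5) = -4*I*s^6 - 4*s^5 - 8*I*s^5 - 8*s^4 - 40*I*s^4 - 40*s^3 - 72*I*s^3 - 72*s^2 - 36*I*s^2 - 36*s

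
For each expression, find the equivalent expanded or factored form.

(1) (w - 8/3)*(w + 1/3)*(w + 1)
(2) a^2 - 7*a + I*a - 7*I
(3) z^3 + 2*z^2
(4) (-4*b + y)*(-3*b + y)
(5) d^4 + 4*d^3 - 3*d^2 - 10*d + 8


(1) = w^3 - 4*w^2/3 - 29*w/9 - 8/9
(2) = (a - 7)*(a + I)
(3) = z^2*(z + 2)
(4) = 12*b^2 - 7*b*y + y^2
(5) = (d - 1)^2*(d + 2)*(d + 4)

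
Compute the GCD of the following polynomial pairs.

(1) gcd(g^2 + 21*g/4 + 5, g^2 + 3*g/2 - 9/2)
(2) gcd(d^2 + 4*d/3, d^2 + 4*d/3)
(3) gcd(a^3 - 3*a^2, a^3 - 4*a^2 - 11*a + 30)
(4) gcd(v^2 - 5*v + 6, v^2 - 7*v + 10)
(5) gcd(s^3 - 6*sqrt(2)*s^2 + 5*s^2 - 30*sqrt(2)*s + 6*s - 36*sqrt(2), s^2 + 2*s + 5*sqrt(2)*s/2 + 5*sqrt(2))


(1) = gcd((g + 5/4)*(g + 4), (g - 3/2)*(g + 3)) = 1
(2) = d^2 + 4*d/3
(3) = gcd(a^2*(a - 3), (a - 5)*(a - 2)*(a + 3)) = 1
(4) = v - 2
(5) = s + 2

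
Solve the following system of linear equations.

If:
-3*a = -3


Then:
a = 1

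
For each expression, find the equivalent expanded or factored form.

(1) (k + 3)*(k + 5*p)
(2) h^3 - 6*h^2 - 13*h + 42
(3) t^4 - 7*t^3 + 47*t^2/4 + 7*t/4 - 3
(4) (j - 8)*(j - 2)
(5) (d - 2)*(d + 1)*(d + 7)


(1) = k^2 + 5*k*p + 3*k + 15*p
(2) = (h - 7)*(h - 2)*(h + 3)
(3) = (t - 4)*(t - 3)*(t - 1/2)*(t + 1/2)
(4) = j^2 - 10*j + 16
(5) = d^3 + 6*d^2 - 9*d - 14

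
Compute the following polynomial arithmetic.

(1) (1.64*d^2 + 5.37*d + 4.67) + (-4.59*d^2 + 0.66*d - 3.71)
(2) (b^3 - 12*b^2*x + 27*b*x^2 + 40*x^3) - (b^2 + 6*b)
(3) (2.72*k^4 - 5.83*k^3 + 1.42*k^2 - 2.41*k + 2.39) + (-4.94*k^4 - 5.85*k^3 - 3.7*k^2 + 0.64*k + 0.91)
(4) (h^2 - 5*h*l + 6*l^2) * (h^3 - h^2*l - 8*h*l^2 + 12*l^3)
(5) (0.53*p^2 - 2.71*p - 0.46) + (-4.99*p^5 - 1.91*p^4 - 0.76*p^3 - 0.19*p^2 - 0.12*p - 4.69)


(1) = -2.95*d^2 + 6.03*d + 0.96
(2) = b^3 - 12*b^2*x - b^2 + 27*b*x^2 - 6*b + 40*x^3
(3) = -2.22*k^4 - 11.68*k^3 - 2.28*k^2 - 1.77*k + 3.3
(4) = h^5 - 6*h^4*l + 3*h^3*l^2 + 46*h^2*l^3 - 108*h*l^4 + 72*l^5
(5) = -4.99*p^5 - 1.91*p^4 - 0.76*p^3 + 0.34*p^2 - 2.83*p - 5.15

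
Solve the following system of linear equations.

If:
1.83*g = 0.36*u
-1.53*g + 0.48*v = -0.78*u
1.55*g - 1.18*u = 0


Then:
g = 0.00
u = 0.00
v = 0.00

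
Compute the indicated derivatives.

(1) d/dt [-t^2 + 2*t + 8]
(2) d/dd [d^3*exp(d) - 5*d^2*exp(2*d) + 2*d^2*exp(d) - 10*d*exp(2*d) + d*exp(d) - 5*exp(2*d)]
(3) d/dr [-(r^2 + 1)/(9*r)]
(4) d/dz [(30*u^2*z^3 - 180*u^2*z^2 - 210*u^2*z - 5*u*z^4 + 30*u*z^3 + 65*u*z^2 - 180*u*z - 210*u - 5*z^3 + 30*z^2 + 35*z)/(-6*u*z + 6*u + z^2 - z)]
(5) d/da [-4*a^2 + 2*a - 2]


(1) = 2 - 2*t
(2) = (d^3 - 10*d^2*exp(d) + 5*d^2 - 30*d*exp(d) + 5*d - 20*exp(d) + 1)*exp(d)
(3) = (1 - r^2)/(9*r^2)
(4) = 5*(-2*u*z^3 + 9*u*z^2 - 12*u*z - 7*u - z^2 + 2*z - 13)/(z^2 - 2*z + 1)
(5) = 2 - 8*a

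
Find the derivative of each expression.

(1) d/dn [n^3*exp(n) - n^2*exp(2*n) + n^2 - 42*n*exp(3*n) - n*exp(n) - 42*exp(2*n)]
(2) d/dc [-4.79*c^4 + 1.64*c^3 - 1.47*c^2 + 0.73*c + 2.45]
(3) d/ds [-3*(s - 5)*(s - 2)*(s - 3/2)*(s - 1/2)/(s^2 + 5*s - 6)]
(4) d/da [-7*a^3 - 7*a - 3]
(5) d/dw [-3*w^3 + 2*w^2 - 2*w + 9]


(1) = n^3*exp(n) - 2*n^2*exp(2*n) + 3*n^2*exp(n) - 126*n*exp(3*n) - 2*n*exp(2*n) - n*exp(n) + 2*n - 42*exp(3*n) - 84*exp(2*n) - exp(n)
(2) = -19.16*c^3 + 4.92*c^2 - 2.94*c + 0.73
(3) = 3*(-2*s^5 - 6*s^4 + 114*s^3 - 311*s^2 + 312*s - 114)/(s^4 + 10*s^3 + 13*s^2 - 60*s + 36)
(4) = -21*a^2 - 7
(5) = -9*w^2 + 4*w - 2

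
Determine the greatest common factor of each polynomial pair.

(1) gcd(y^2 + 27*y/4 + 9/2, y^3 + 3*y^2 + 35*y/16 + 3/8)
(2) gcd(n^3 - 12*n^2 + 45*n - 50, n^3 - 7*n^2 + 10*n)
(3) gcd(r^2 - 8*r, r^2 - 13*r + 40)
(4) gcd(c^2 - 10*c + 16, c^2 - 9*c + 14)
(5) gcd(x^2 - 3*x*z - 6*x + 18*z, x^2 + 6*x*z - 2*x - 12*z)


(1) = y + 3/4
(2) = gcd((n - 5)^2*(n - 2), n*(n - 5)*(n - 2)) = n^2 - 7*n + 10
(3) = gcd(r*(r - 8), (r - 8)*(r - 5)) = r - 8
(4) = gcd((c - 8)*(c - 2), (c - 7)*(c - 2)) = c - 2
(5) = gcd((x - 6)*(x - 3*z), (x - 2)*(x + 6*z)) = 1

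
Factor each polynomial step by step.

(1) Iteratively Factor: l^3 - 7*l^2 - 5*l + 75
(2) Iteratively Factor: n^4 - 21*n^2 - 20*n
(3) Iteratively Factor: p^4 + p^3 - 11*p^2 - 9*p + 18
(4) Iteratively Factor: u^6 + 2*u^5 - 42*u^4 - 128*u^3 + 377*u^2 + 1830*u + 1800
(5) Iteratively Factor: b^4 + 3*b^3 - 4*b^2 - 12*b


(1) = (l + 3)*(l^2 - 10*l + 25) = (l - 5)*(l + 3)*(l - 5)
(2) = (n)*(n^3 - 21*n - 20) = n*(n + 1)*(n^2 - n - 20) = n*(n - 5)*(n + 1)*(n + 4)
(3) = (p - 1)*(p^3 + 2*p^2 - 9*p - 18) = (p - 1)*(p + 2)*(p^2 - 9) = (p - 3)*(p - 1)*(p + 2)*(p + 3)
(4) = (u + 2)*(u^5 - 42*u^3 - 44*u^2 + 465*u + 900) = (u - 5)*(u + 2)*(u^4 + 5*u^3 - 17*u^2 - 129*u - 180) = (u - 5)*(u + 2)*(u + 3)*(u^3 + 2*u^2 - 23*u - 60) = (u - 5)^2*(u + 2)*(u + 3)*(u^2 + 7*u + 12) = (u - 5)^2*(u + 2)*(u + 3)^2*(u + 4)
(5) = (b)*(b^3 + 3*b^2 - 4*b - 12) = b*(b + 3)*(b^2 - 4) = b*(b + 2)*(b + 3)*(b - 2)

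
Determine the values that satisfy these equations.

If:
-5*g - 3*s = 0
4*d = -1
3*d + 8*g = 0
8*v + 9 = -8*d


Then:
d = -1/4
g = 3/32
s = -5/32
v = -7/8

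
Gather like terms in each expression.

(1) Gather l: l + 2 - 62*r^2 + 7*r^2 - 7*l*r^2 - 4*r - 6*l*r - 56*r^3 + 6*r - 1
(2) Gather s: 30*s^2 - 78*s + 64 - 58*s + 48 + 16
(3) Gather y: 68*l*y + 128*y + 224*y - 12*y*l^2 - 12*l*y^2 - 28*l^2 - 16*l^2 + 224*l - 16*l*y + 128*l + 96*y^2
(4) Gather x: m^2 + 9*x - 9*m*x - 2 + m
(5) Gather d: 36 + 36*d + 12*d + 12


(1) = l*(-7*r^2 - 6*r + 1) - 56*r^3 - 55*r^2 + 2*r + 1
(2) = 30*s^2 - 136*s + 128
(3) = -44*l^2 + 352*l + y^2*(96 - 12*l) + y*(-12*l^2 + 52*l + 352)
(4) = m^2 + m + x*(9 - 9*m) - 2
(5) = 48*d + 48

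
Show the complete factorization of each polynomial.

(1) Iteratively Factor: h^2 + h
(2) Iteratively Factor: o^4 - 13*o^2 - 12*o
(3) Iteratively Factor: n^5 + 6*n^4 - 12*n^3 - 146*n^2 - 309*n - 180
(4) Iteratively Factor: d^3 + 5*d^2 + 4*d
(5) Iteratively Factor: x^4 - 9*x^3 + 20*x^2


(1) = (h)*(h + 1)
(2) = (o)*(o^3 - 13*o - 12) = o*(o + 1)*(o^2 - o - 12) = o*(o + 1)*(o + 3)*(o - 4)
(3) = (n + 3)*(n^4 + 3*n^3 - 21*n^2 - 83*n - 60) = (n + 1)*(n + 3)*(n^3 + 2*n^2 - 23*n - 60) = (n - 5)*(n + 1)*(n + 3)*(n^2 + 7*n + 12) = (n - 5)*(n + 1)*(n + 3)^2*(n + 4)
(4) = (d + 1)*(d^2 + 4*d) = (d + 1)*(d + 4)*(d)
(5) = (x - 5)*(x^3 - 4*x^2) = (x - 5)*(x - 4)*(x^2) = x*(x - 5)*(x - 4)*(x)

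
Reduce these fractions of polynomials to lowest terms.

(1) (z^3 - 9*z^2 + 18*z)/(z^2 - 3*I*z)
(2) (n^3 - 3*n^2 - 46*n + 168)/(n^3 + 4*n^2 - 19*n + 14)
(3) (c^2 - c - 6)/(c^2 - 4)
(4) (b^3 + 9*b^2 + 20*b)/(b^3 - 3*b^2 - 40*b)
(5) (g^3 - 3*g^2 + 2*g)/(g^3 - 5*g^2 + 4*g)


(1) = (z^2 - 9*z + 18)/(z - 3*I)
(2) = (n^2 - 10*n + 24)/(n^2 - 3*n + 2)
(3) = (c - 3)/(c - 2)
(4) = (b + 4)/(b - 8)
(5) = (g - 2)/(g - 4)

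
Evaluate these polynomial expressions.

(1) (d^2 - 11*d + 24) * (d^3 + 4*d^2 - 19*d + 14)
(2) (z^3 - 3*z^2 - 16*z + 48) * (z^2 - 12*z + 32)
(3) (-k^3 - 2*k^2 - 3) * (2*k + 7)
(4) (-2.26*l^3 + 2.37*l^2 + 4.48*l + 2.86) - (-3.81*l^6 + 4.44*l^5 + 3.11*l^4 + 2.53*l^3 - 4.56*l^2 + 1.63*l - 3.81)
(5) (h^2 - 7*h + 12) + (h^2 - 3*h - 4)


(1) = d^5 - 7*d^4 - 39*d^3 + 319*d^2 - 610*d + 336
(2) = z^5 - 15*z^4 + 52*z^3 + 144*z^2 - 1088*z + 1536
(3) = -2*k^4 - 11*k^3 - 14*k^2 - 6*k - 21
(4) = 3.81*l^6 - 4.44*l^5 - 3.11*l^4 - 4.79*l^3 + 6.93*l^2 + 2.85*l + 6.67
(5) = 2*h^2 - 10*h + 8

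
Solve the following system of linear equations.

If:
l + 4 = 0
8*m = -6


Then:
l = -4
m = -3/4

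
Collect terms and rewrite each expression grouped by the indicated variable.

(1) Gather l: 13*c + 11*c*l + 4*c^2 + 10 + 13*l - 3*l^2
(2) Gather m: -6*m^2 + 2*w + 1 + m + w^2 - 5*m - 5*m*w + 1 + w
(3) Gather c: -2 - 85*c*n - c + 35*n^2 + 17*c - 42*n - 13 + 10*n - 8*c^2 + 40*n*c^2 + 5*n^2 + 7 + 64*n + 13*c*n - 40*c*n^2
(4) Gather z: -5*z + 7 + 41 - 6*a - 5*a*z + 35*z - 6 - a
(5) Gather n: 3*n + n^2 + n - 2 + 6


(1) = 4*c^2 + 13*c - 3*l^2 + l*(11*c + 13) + 10
(2) = -6*m^2 + m*(-5*w - 4) + w^2 + 3*w + 2
(3) = c^2*(40*n - 8) + c*(-40*n^2 - 72*n + 16) + 40*n^2 + 32*n - 8
(4) = -7*a + z*(30 - 5*a) + 42
(5) = n^2 + 4*n + 4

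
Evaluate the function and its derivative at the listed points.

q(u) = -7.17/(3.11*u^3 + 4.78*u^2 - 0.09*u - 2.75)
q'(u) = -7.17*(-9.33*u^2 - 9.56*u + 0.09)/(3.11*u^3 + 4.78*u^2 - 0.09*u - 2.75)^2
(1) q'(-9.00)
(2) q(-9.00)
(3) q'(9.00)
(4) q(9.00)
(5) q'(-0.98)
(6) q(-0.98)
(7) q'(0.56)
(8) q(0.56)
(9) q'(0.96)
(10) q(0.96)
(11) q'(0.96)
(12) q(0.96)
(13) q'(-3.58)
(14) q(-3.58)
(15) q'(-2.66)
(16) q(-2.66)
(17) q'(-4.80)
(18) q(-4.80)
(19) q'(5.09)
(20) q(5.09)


(1) = 0.00
(2) = 0.00
(3) = 0.00
(4) = -0.00
(5) = -3.59
(6) = 7.18
(7) = 102.95
(8) = 9.49
(9) = 6.79
(10) = -1.66
(11) = 6.79
(12) = -1.66
(13) = 0.09
(14) = 0.09
(15) = 0.39
(16) = 0.26
(17) = 0.02
(18) = 0.03
(19) = 0.01
(20) = -0.01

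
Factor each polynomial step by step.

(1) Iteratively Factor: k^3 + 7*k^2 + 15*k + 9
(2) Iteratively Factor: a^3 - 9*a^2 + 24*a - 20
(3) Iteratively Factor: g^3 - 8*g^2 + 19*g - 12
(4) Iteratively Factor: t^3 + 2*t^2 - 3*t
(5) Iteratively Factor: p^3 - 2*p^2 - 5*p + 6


(1) = (k + 1)*(k^2 + 6*k + 9) = (k + 1)*(k + 3)*(k + 3)
(2) = (a - 5)*(a^2 - 4*a + 4) = (a - 5)*(a - 2)*(a - 2)
(3) = (g - 1)*(g^2 - 7*g + 12) = (g - 4)*(g - 1)*(g - 3)
(4) = (t)*(t^2 + 2*t - 3) = t*(t - 1)*(t + 3)
(5) = (p - 3)*(p^2 + p - 2) = (p - 3)*(p + 2)*(p - 1)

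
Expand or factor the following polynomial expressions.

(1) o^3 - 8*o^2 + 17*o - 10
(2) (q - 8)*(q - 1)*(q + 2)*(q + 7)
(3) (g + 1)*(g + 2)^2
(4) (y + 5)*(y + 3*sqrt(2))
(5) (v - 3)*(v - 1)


(1) = (o - 5)*(o - 2)*(o - 1)
(2) = q^4 - 59*q^2 - 54*q + 112
(3) = g^3 + 5*g^2 + 8*g + 4
(4) = y^2 + 3*sqrt(2)*y + 5*y + 15*sqrt(2)
(5) = v^2 - 4*v + 3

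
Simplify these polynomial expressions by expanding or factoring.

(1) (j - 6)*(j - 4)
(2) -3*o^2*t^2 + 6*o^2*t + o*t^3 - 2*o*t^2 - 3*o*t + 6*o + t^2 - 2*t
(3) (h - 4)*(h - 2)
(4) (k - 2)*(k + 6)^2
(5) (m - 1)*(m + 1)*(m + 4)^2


(1) = j^2 - 10*j + 24
(2) = (-3*o + t)*(t - 2)*(o*t + 1)
(3) = h^2 - 6*h + 8
(4) = k^3 + 10*k^2 + 12*k - 72
(5) = m^4 + 8*m^3 + 15*m^2 - 8*m - 16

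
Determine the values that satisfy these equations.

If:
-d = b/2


Then:
b = -2*d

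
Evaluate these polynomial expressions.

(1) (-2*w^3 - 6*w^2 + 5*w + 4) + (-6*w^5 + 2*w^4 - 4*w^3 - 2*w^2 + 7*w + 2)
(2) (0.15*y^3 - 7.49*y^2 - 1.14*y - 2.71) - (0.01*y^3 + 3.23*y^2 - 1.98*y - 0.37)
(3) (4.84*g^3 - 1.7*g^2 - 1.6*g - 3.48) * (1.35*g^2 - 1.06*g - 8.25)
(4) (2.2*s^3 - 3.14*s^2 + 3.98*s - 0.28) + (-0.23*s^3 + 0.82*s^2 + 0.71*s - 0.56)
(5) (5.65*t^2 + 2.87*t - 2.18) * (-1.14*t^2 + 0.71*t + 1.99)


(1) = -6*w^5 + 2*w^4 - 6*w^3 - 8*w^2 + 12*w + 6
(2) = 0.14*y^3 - 10.72*y^2 + 0.84*y - 2.34
(3) = 6.534*g^5 - 7.4254*g^4 - 40.288*g^3 + 11.023*g^2 + 16.8888*g + 28.71
(4) = 1.97*s^3 - 2.32*s^2 + 4.69*s - 0.84
(5) = -6.441*t^4 + 0.7397*t^3 + 15.7664*t^2 + 4.1635*t - 4.3382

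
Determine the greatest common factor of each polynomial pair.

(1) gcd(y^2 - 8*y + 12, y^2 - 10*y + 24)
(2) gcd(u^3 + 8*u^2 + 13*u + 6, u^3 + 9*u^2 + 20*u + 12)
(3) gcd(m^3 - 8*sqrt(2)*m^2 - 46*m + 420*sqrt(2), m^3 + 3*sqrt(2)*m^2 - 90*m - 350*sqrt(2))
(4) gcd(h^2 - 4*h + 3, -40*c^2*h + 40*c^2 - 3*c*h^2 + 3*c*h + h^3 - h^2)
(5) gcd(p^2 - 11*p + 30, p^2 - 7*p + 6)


(1) = y - 6
(2) = u^2 + 7*u + 6
(3) = gcd((m - 7*sqrt(2))*(m - 6*sqrt(2))*(m + 5*sqrt(2)), (m - 7*sqrt(2))*(m + 5*sqrt(2))^2) = m^2 - 2*sqrt(2)*m - 70
(4) = h - 1
(5) = gcd((p - 6)*(p - 5), (p - 6)*(p - 1)) = p - 6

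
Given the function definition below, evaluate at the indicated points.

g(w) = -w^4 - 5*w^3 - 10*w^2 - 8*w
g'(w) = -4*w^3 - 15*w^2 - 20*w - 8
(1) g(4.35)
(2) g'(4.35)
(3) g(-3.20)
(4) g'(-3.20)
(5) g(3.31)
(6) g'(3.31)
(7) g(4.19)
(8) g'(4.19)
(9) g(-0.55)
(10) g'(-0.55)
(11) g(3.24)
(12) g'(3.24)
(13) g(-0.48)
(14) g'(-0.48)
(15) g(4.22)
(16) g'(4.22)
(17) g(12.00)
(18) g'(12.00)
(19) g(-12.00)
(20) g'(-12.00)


(1) = -993.65
(2) = -708.09
(3) = -17.82
(4) = 33.47
(5) = -437.40
(6) = -383.60
(7) = -885.10
(8) = -649.38
(9) = 2.12
(10) = -0.87
(11) = -411.16
(12) = -366.31
(13) = 2.04
(14) = -1.41
(15) = -904.74
(16) = -660.13
(17) = -30912.00
(18) = -9320.00
(19) = -13440.00
(20) = 4984.00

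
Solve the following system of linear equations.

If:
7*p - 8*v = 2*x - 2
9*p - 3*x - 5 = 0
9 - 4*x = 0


Then:
p = 47/36
v = 239/288
x = 9/4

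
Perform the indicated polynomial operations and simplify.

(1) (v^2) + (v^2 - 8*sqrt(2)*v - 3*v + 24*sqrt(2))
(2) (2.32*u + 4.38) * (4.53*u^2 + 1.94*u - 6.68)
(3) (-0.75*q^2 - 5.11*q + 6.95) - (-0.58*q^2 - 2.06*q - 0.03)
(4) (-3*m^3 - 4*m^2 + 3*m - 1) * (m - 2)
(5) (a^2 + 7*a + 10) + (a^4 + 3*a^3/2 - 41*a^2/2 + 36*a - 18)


(1) = 2*v^2 - 8*sqrt(2)*v - 3*v + 24*sqrt(2)
(2) = 10.5096*u^3 + 24.3422*u^2 - 7.0004*u - 29.2584
(3) = -0.17*q^2 - 3.05*q + 6.98
(4) = -3*m^4 + 2*m^3 + 11*m^2 - 7*m + 2
(5) = a^4 + 3*a^3/2 - 39*a^2/2 + 43*a - 8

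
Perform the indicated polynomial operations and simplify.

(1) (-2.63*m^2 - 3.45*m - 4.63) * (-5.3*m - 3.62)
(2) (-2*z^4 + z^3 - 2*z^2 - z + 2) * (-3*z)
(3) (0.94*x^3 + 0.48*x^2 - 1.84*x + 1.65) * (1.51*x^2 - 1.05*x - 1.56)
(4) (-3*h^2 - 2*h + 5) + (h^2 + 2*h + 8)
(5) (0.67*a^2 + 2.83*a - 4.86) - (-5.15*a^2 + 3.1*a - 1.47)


(1) = 13.939*m^3 + 27.8056*m^2 + 37.028*m + 16.7606
(2) = 6*z^5 - 3*z^4 + 6*z^3 + 3*z^2 - 6*z
(3) = 1.4194*x^5 - 0.2622*x^4 - 4.7488*x^3 + 3.6747*x^2 + 1.1379*x - 2.574
(4) = 13 - 2*h^2
(5) = 5.82*a^2 - 0.27*a - 3.39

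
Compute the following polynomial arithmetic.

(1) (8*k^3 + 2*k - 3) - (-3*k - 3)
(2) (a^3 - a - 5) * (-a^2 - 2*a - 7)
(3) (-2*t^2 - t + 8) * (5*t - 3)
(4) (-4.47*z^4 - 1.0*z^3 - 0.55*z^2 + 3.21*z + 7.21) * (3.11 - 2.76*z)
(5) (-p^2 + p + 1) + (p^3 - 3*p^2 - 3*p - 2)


(1) = 8*k^3 + 5*k
(2) = -a^5 - 2*a^4 - 6*a^3 + 7*a^2 + 17*a + 35
(3) = -10*t^3 + t^2 + 43*t - 24
(4) = 12.3372*z^5 - 11.1417*z^4 - 1.592*z^3 - 10.5701*z^2 - 9.9165*z + 22.4231
(5) = p^3 - 4*p^2 - 2*p - 1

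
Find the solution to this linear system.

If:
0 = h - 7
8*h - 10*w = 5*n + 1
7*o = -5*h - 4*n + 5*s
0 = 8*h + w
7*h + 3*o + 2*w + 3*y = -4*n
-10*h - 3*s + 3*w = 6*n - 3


Then:
h = 7
n = 123
o = -6446/21
s = -973/3
w = -56
y = 3443/21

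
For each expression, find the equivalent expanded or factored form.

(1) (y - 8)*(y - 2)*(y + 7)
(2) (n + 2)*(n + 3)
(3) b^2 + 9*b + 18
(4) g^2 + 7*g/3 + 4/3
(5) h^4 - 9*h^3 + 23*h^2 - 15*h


(1) = y^3 - 3*y^2 - 54*y + 112
(2) = n^2 + 5*n + 6
(3) = (b + 3)*(b + 6)
(4) = (g + 1)*(g + 4/3)
(5) = h*(h - 5)*(h - 3)*(h - 1)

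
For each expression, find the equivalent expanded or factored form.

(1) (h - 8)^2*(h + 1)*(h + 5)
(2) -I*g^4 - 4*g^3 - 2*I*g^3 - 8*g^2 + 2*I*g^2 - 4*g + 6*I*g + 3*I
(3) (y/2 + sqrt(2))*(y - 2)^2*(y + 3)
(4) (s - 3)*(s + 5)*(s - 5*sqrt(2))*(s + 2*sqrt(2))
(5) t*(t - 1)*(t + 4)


(1) = h^4 - 10*h^3 - 27*h^2 + 304*h + 320
(2) = (g + 1)*(g - 3*I)*(g - I)*(-I*g - I)
(3) = y^4/2 - y^3/2 + sqrt(2)*y^3 - 4*y^2 - sqrt(2)*y^2 - 8*sqrt(2)*y + 6*y + 12*sqrt(2)
(4) = s^4 - 3*sqrt(2)*s^3 + 2*s^3 - 35*s^2 - 6*sqrt(2)*s^2 - 40*s + 45*sqrt(2)*s + 300
(5) = t^3 + 3*t^2 - 4*t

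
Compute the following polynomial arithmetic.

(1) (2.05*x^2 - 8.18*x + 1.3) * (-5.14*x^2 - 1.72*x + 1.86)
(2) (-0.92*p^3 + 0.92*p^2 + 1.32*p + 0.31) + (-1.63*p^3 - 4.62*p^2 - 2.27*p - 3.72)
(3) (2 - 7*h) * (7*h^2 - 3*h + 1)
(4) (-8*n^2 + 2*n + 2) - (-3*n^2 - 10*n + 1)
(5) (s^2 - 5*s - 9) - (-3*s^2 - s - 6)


(1) = -10.537*x^4 + 38.5192*x^3 + 11.2006*x^2 - 17.4508*x + 2.418
(2) = -2.55*p^3 - 3.7*p^2 - 0.95*p - 3.41
(3) = -49*h^3 + 35*h^2 - 13*h + 2
(4) = -5*n^2 + 12*n + 1
(5) = 4*s^2 - 4*s - 3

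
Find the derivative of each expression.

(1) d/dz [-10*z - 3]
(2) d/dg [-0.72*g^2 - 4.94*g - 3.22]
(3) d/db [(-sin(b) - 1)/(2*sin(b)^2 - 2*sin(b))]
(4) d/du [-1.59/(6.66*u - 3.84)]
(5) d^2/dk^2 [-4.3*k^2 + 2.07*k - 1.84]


(1) = -10
(2) = -1.44*g - 4.94
(3) = (2/tan(b) - cos(b)^3/sin(b)^2)/(2*(sin(b) - 1)^2)
(4) = 10.5894/(6.66*u - 3.84)^2
(5) = -8.60000000000000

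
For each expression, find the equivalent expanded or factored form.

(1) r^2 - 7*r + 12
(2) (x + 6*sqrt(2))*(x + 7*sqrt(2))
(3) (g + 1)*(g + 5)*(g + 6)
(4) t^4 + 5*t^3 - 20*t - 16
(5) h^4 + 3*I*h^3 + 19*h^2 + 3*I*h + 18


(1) = (r - 4)*(r - 3)
(2) = x^2 + 13*sqrt(2)*x + 84
(3) = g^3 + 12*g^2 + 41*g + 30
(4) = (t - 2)*(t + 1)*(t + 2)*(t + 4)
(5) = (h - 3*I)*(h - I)*(h + I)*(h + 6*I)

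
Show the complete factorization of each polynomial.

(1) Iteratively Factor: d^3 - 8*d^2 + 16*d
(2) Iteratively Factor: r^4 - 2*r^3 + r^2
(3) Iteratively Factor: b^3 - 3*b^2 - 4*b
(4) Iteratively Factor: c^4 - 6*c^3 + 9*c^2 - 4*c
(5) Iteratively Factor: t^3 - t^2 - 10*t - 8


(1) = (d - 4)*(d^2 - 4*d) = d*(d - 4)*(d - 4)
(2) = (r - 1)*(r^3 - r^2) = r*(r - 1)*(r^2 - r) = r*(r - 1)^2*(r)
(3) = (b - 4)*(b^2 + b) = (b - 4)*(b + 1)*(b)
(4) = (c)*(c^3 - 6*c^2 + 9*c - 4) = c*(c - 1)*(c^2 - 5*c + 4) = c*(c - 1)^2*(c - 4)
(5) = (t + 2)*(t^2 - 3*t - 4) = (t - 4)*(t + 2)*(t + 1)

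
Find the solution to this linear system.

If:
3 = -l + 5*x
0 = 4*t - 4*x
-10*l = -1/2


Then:
l = 1/20
t = 61/100
x = 61/100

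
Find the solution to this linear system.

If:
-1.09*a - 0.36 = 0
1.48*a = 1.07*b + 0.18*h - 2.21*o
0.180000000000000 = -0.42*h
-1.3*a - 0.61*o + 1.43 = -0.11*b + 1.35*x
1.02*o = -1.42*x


Then:
a = -0.33
b = -6.78
h = -0.43
o = -3.10
x = 2.22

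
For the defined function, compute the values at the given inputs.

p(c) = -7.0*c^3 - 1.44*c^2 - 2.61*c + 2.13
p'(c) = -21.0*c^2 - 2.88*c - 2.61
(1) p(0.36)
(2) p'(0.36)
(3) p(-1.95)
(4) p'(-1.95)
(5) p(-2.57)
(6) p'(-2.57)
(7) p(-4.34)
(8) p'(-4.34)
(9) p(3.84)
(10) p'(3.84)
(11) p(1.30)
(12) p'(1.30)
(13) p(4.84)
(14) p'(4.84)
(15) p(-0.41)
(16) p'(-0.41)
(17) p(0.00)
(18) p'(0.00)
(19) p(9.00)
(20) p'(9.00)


(1) = 0.68
(2) = -6.37
(3) = 53.65
(4) = -76.85
(5) = 118.15
(6) = -133.91
(7) = 558.56
(8) = -385.66
(9) = -425.49
(10) = -323.33
(11) = -19.08
(12) = -41.84
(13) = -837.89
(14) = -508.49
(15) = 3.44
(16) = -4.96
(17) = 2.13
(18) = -2.61
(19) = -5241.00
(20) = -1729.53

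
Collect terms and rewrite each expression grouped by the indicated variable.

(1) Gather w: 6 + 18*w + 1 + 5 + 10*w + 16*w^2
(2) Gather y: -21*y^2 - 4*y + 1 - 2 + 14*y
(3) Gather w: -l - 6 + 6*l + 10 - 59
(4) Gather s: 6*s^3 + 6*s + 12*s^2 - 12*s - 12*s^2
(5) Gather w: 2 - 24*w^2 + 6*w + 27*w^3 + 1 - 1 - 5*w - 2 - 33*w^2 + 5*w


(1) = 16*w^2 + 28*w + 12
(2) = -21*y^2 + 10*y - 1
(3) = 5*l - 55
(4) = 6*s^3 - 6*s
(5) = 27*w^3 - 57*w^2 + 6*w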